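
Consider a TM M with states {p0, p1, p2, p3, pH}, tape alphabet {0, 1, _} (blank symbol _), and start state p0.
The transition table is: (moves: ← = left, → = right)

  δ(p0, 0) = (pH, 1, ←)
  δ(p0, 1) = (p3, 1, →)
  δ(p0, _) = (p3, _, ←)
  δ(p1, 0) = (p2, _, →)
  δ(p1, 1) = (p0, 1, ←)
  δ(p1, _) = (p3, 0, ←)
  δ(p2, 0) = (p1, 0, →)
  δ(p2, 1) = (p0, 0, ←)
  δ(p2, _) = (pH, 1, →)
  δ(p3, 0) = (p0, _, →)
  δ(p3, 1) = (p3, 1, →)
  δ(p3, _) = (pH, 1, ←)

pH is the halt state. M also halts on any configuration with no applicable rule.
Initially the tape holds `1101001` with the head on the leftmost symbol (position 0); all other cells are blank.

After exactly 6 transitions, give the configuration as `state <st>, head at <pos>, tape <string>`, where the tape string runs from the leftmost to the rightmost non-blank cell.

state pH, head at 4, tape 11_1_11

p0 | [1]101001   read 1 → write 1, move →, go to p3
p3 | 1[1]01001   read 1 → write 1, move →, go to p3
p3 | 11[0]1001   read 0 → write _, move →, go to p0
p0 | 11_[1]001   read 1 → write 1, move →, go to p3
p3 | 11_1[0]01   read 0 → write _, move →, go to p0
p0 | 11_1_[0]1   read 0 → write 1, move ←, go to pH
pH | 11_1[_]11
After 6 steps: state pH, head at 4, tape 11_1_11.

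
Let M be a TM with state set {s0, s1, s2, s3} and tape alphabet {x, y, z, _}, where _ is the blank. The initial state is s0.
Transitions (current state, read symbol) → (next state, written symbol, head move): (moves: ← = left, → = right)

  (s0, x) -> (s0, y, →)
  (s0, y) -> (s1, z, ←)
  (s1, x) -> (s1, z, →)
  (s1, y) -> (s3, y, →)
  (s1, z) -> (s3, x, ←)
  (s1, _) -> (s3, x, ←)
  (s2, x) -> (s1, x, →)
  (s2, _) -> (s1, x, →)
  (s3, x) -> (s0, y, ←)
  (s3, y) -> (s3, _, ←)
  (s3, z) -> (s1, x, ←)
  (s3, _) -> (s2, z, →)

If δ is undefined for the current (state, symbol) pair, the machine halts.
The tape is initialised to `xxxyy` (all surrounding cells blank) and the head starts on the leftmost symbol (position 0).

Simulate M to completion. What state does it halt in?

state=s0 head=0 tape=__[x]xxyy   (s0,x)→(s0,y,→)
state=s0 head=1 tape=__y[x]xyy   (s0,x)→(s0,y,→)
state=s0 head=2 tape=__yy[x]yy   (s0,x)→(s0,y,→)
state=s0 head=3 tape=__yyy[y]y   (s0,y)→(s1,z,←)
state=s1 head=2 tape=__yy[y]zy   (s1,y)→(s3,y,→)
state=s3 head=3 tape=__yyy[z]y   (s3,z)→(s1,x,←)
state=s1 head=2 tape=__yy[y]xy   (s1,y)→(s3,y,→)
state=s3 head=3 tape=__yyy[x]y   (s3,x)→(s0,y,←)
state=s0 head=2 tape=__yy[y]yy   (s0,y)→(s1,z,←)
state=s1 head=1 tape=__y[y]zyy   (s1,y)→(s3,y,→)
state=s3 head=2 tape=__yy[z]yy   (s3,z)→(s1,x,←)
state=s1 head=1 tape=__y[y]xyy   (s1,y)→(s3,y,→)
state=s3 head=2 tape=__yy[x]yy   (s3,x)→(s0,y,←)
state=s0 head=1 tape=__y[y]yyy   (s0,y)→(s1,z,←)
state=s1 head=0 tape=__[y]zyyy   (s1,y)→(s3,y,→)
state=s3 head=1 tape=__y[z]yyy   (s3,z)→(s1,x,←)
state=s1 head=0 tape=__[y]xyyy   (s1,y)→(s3,y,→)
state=s3 head=1 tape=__y[x]yyy   (s3,x)→(s0,y,←)
state=s0 head=0 tape=__[y]yyyy   (s0,y)→(s1,z,←)
state=s1 head=-1 tape=_[_]zyyyy   (s1,_)→(s3,x,←)
state=s3 head=-2 tape=[_]xzyyyy   (s3,_)→(s2,z,→)
state=s2 head=-1 tape=z[x]zyyyy   (s2,x)→(s1,x,→)
state=s1 head=0 tape=zx[z]yyyy   (s1,z)→(s3,x,←)
state=s3 head=-1 tape=z[x]xyyyy   (s3,x)→(s0,y,←)
state=s0 head=-2 tape=[z]yxyyyy
No transition is defined for (s0, z); M halts in state s0.

s0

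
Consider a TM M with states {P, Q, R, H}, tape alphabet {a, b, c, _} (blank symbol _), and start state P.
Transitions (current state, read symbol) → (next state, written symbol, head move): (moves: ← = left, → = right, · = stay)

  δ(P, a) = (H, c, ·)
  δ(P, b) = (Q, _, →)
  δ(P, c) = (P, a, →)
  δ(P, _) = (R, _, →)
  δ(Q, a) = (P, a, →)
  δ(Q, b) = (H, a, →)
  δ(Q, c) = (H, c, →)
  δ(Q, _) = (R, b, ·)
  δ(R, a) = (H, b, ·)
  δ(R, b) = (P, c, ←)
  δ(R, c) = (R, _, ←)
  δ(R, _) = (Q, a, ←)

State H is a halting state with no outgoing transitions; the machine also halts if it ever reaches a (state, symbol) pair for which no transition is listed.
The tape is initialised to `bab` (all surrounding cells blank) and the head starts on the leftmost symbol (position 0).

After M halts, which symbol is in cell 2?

c

P | [b]ab_   read b → write _, move →, go to Q
Q | _[a]b_   read a → write a, move →, go to P
P | _a[b]_   read b → write _, move →, go to Q
Q | _a_[_]   read _ → write b, move ·, go to R
R | _a_[b]   read b → write c, move ←, go to P
P | _a[_]c   read _ → write _, move →, go to R
R | _a_[c]   read c → write _, move ←, go to R
R | _a[_]_   read _ → write a, move ←, go to Q
Q | _[a]a_   read a → write a, move →, go to P
P | _a[a]_   read a → write c, move ·, go to H
H | _a[c]_
Cell 2 holds c when M halts.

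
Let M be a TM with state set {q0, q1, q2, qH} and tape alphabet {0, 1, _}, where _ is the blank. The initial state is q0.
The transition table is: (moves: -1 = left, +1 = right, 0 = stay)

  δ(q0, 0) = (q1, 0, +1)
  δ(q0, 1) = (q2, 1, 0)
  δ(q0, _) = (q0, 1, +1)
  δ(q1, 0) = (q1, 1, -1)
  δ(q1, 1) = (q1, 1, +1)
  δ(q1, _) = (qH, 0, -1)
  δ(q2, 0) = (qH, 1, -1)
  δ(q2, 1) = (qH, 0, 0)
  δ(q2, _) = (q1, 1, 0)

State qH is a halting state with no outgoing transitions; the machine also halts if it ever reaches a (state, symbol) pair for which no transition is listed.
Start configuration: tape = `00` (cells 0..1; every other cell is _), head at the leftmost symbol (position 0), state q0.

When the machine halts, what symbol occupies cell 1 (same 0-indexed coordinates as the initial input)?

1

q0 | __[0]0   read 0 → write 0, move +1, go to q1
q1 | __0[0]   read 0 → write 1, move -1, go to q1
q1 | __[0]1   read 0 → write 1, move -1, go to q1
q1 | _[_]11   read _ → write 0, move -1, go to qH
qH | [_]011
Cell 1 holds 1 when M halts.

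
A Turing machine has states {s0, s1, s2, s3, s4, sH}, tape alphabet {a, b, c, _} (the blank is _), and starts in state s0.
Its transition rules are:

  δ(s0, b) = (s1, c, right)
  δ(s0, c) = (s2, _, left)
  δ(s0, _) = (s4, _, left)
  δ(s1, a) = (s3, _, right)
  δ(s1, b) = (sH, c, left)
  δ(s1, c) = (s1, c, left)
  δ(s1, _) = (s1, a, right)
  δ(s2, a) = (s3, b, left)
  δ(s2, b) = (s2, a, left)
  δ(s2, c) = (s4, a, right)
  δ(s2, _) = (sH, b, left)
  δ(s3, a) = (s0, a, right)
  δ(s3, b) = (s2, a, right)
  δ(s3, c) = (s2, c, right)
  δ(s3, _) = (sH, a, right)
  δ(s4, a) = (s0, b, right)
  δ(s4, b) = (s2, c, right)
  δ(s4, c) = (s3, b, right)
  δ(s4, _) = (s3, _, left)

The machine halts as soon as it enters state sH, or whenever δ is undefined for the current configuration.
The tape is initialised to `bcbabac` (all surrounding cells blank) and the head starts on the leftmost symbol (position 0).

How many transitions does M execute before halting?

state=s0 head=0 tape=_[b]cbabac_   (s0,b)→(s1,c,right)
state=s1 head=1 tape=_c[c]babac_   (s1,c)→(s1,c,left)
state=s1 head=0 tape=_[c]cbabac_   (s1,c)→(s1,c,left)
state=s1 head=-1 tape=[_]ccbabac_   (s1,_)→(s1,a,right)
state=s1 head=0 tape=a[c]cbabac_   (s1,c)→(s1,c,left)
state=s1 head=-1 tape=[a]ccbabac_   (s1,a)→(s3,_,right)
state=s3 head=0 tape=_[c]cbabac_   (s3,c)→(s2,c,right)
state=s2 head=1 tape=_c[c]babac_   (s2,c)→(s4,a,right)
state=s4 head=2 tape=_ca[b]abac_   (s4,b)→(s2,c,right)
state=s2 head=3 tape=_cac[a]bac_   (s2,a)→(s3,b,left)
state=s3 head=2 tape=_ca[c]bbac_   (s3,c)→(s2,c,right)
state=s2 head=3 tape=_cac[b]bac_   (s2,b)→(s2,a,left)
state=s2 head=2 tape=_ca[c]abac_   (s2,c)→(s4,a,right)
state=s4 head=3 tape=_caa[a]bac_   (s4,a)→(s0,b,right)
state=s0 head=4 tape=_caab[b]ac_   (s0,b)→(s1,c,right)
state=s1 head=5 tape=_caabc[a]c_   (s1,a)→(s3,_,right)
state=s3 head=6 tape=_caabc_[c]_   (s3,c)→(s2,c,right)
state=s2 head=7 tape=_caabc_c[_]   (s2,_)→(sH,b,left)
state=sH head=6 tape=_caabc_[c]b
M halts after 18 transitions.

18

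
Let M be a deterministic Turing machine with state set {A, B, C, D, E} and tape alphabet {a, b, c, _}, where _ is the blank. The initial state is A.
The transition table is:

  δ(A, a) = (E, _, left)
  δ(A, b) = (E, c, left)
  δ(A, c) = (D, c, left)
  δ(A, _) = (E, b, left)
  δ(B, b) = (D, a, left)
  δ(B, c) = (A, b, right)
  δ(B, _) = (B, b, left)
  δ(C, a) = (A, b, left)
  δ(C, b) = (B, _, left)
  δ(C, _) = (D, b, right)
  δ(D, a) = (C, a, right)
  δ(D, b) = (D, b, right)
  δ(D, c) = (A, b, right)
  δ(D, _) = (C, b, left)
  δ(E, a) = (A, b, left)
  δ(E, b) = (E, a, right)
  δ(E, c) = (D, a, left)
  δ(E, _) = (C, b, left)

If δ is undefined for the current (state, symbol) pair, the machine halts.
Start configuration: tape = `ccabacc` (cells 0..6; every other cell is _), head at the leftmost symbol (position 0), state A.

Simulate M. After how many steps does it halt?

33

A | _____[c]cabacc   read c → write c, move left, go to D
D | ____[_]ccabacc   read _ → write b, move left, go to C
C | ___[_]bccabacc   read _ → write b, move right, go to D
D | ___b[b]ccabacc   read b → write b, move right, go to D
D | ___bb[c]cabacc   read c → write b, move right, go to A
A | ___bbb[c]abacc   read c → write c, move left, go to D
D | ___bb[b]cabacc   read b → write b, move right, go to D
D | ___bbb[c]abacc   read c → write b, move right, go to A
A | ___bbbb[a]bacc   read a → write _, move left, go to E
E | ___bbb[b]_bacc   read b → write a, move right, go to E
E | ___bbba[_]bacc   read _ → write b, move left, go to C
C | ___bbb[a]bbacc   read a → write b, move left, go to A
A | ___bb[b]bbbacc   read b → write c, move left, go to E
E | ___b[b]cbbbacc   read b → write a, move right, go to E
E | ___ba[c]bbbacc   read c → write a, move left, go to D
D | ___b[a]abbbacc   read a → write a, move right, go to C
C | ___ba[a]bbbacc   read a → write b, move left, go to A
A | ___b[a]bbbbacc   read a → write _, move left, go to E
E | ___[b]_bbbbacc   read b → write a, move right, go to E
E | ___a[_]bbbbacc   read _ → write b, move left, go to C
C | ___[a]bbbbbacc   read a → write b, move left, go to A
A | __[_]bbbbbbacc   read _ → write b, move left, go to E
E | _[_]bbbbbbbacc   read _ → write b, move left, go to C
C | [_]bbbbbbbbacc   read _ → write b, move right, go to D
D | b[b]bbbbbbbacc   read b → write b, move right, go to D
D | bb[b]bbbbbbacc   read b → write b, move right, go to D
D | bbb[b]bbbbbacc   read b → write b, move right, go to D
D | bbbb[b]bbbbacc   read b → write b, move right, go to D
D | bbbbb[b]bbbacc   read b → write b, move right, go to D
D | bbbbbb[b]bbacc   read b → write b, move right, go to D
D | bbbbbbb[b]bacc   read b → write b, move right, go to D
D | bbbbbbbb[b]acc   read b → write b, move right, go to D
D | bbbbbbbbb[a]cc   read a → write a, move right, go to C
C | bbbbbbbbba[c]c
M halts after 33 transitions.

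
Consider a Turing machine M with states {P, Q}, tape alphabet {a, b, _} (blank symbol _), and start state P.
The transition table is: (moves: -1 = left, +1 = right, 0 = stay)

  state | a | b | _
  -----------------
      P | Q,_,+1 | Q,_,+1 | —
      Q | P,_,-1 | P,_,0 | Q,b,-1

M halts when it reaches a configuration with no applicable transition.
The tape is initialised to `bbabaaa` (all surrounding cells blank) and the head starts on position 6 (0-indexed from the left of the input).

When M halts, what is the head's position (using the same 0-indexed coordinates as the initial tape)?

3

P | bbabaa[a]_   read a → write _, move +1, go to Q
Q | bbabaa_[_]   read _ → write b, move -1, go to Q
Q | bbabaa[_]b   read _ → write b, move -1, go to Q
Q | bbaba[a]bb   read a → write _, move -1, go to P
P | bbab[a]_bb   read a → write _, move +1, go to Q
Q | bbab_[_]bb   read _ → write b, move -1, go to Q
Q | bbab[_]bbb   read _ → write b, move -1, go to Q
Q | bba[b]bbbb   read b → write _, move 0, go to P
P | bba[_]bbbb
At halt the head is at cell 3.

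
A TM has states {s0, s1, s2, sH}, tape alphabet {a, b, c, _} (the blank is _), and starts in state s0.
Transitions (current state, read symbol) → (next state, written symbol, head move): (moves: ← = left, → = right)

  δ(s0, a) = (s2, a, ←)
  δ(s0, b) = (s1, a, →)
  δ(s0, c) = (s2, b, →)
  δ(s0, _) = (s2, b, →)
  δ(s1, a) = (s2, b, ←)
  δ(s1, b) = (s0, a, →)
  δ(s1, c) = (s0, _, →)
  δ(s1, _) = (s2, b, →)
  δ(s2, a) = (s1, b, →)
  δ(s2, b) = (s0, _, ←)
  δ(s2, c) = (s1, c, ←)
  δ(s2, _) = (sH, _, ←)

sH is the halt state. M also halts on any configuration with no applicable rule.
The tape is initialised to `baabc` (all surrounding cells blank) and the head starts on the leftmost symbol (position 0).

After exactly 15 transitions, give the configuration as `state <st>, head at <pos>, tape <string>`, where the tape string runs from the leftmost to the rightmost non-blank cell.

state=s0 head=0 tape=[b]aabc   (s0,b)→(s1,a,→)
state=s1 head=1 tape=a[a]abc   (s1,a)→(s2,b,←)
state=s2 head=0 tape=[a]babc   (s2,a)→(s1,b,→)
state=s1 head=1 tape=b[b]abc   (s1,b)→(s0,a,→)
state=s0 head=2 tape=ba[a]bc   (s0,a)→(s2,a,←)
state=s2 head=1 tape=b[a]abc   (s2,a)→(s1,b,→)
state=s1 head=2 tape=bb[a]bc   (s1,a)→(s2,b,←)
state=s2 head=1 tape=b[b]bbc   (s2,b)→(s0,_,←)
state=s0 head=0 tape=[b]_bbc   (s0,b)→(s1,a,→)
state=s1 head=1 tape=a[_]bbc   (s1,_)→(s2,b,→)
state=s2 head=2 tape=ab[b]bc   (s2,b)→(s0,_,←)
state=s0 head=1 tape=a[b]_bc   (s0,b)→(s1,a,→)
state=s1 head=2 tape=aa[_]bc   (s1,_)→(s2,b,→)
state=s2 head=3 tape=aab[b]c   (s2,b)→(s0,_,←)
state=s0 head=2 tape=aa[b]_c   (s0,b)→(s1,a,→)
state=s1 head=3 tape=aaa[_]c
After 15 steps: state s1, head at 3, tape aaa_c.

state s1, head at 3, tape aaa_c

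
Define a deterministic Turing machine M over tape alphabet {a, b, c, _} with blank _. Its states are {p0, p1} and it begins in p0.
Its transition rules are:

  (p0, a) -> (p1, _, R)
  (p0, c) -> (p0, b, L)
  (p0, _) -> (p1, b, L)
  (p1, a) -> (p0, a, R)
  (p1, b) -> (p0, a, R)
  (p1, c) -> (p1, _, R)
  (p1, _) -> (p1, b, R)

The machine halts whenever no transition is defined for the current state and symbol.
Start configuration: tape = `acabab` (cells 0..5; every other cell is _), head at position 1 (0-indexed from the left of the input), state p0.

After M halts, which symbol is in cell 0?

_

state=p0 head=1 tape=a[c]abab_   (p0,c)→(p0,b,L)
state=p0 head=0 tape=[a]babab_   (p0,a)→(p1,_,R)
state=p1 head=1 tape=_[b]abab_   (p1,b)→(p0,a,R)
state=p0 head=2 tape=_a[a]bab_   (p0,a)→(p1,_,R)
state=p1 head=3 tape=_a_[b]ab_   (p1,b)→(p0,a,R)
state=p0 head=4 tape=_a_a[a]b_   (p0,a)→(p1,_,R)
state=p1 head=5 tape=_a_a_[b]_   (p1,b)→(p0,a,R)
state=p0 head=6 tape=_a_a_a[_]   (p0,_)→(p1,b,L)
state=p1 head=5 tape=_a_a_[a]b   (p1,a)→(p0,a,R)
state=p0 head=6 tape=_a_a_a[b]
Cell 0 holds _ when M halts.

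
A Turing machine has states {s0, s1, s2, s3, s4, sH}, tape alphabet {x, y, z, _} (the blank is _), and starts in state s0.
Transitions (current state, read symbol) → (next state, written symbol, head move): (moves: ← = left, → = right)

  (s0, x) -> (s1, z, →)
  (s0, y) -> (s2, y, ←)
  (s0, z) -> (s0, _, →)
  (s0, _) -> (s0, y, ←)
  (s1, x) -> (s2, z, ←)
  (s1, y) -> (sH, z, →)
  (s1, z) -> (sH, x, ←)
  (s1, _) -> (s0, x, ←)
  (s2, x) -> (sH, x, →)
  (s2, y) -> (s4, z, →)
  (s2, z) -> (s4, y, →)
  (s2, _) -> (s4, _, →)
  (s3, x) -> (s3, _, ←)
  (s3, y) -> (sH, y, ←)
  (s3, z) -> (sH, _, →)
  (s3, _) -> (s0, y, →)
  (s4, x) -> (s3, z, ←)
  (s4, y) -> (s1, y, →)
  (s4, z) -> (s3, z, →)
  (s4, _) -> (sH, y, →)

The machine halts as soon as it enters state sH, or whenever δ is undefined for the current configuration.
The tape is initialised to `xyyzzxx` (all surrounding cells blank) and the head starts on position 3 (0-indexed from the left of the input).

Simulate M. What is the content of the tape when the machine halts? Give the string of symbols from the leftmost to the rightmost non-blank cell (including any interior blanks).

xyy__yyyz

state=s0 head=3 tape=xyy[z]zxx___   (s0,z)→(s0,_,→)
state=s0 head=4 tape=xyy_[z]xx___   (s0,z)→(s0,_,→)
state=s0 head=5 tape=xyy__[x]x___   (s0,x)→(s1,z,→)
state=s1 head=6 tape=xyy__z[x]___   (s1,x)→(s2,z,←)
state=s2 head=5 tape=xyy__[z]z___   (s2,z)→(s4,y,→)
state=s4 head=6 tape=xyy__y[z]___   (s4,z)→(s3,z,→)
state=s3 head=7 tape=xyy__yz[_]__   (s3,_)→(s0,y,→)
state=s0 head=8 tape=xyy__yzy[_]_   (s0,_)→(s0,y,←)
state=s0 head=7 tape=xyy__yz[y]y_   (s0,y)→(s2,y,←)
state=s2 head=6 tape=xyy__y[z]yy_   (s2,z)→(s4,y,→)
state=s4 head=7 tape=xyy__yy[y]y_   (s4,y)→(s1,y,→)
state=s1 head=8 tape=xyy__yyy[y]_   (s1,y)→(sH,z,→)
state=sH head=9 tape=xyy__yyyz[_]
The non-blank tape span at halt is xyy__yyyz.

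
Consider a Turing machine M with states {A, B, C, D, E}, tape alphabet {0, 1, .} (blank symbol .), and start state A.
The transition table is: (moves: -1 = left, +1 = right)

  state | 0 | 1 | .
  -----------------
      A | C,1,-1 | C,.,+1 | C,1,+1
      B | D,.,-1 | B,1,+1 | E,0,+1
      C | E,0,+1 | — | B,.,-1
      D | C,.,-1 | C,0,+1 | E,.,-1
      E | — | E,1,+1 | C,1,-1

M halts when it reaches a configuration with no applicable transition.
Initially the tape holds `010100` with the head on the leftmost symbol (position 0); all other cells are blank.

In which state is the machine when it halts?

E

state=A head=0 tape=..[0]10100   (A,0)→(C,1,-1)
state=C head=-1 tape=.[.]110100   (C,.)→(B,.,-1)
state=B head=-2 tape=[.].110100   (B,.)→(E,0,+1)
state=E head=-1 tape=0[.]110100   (E,.)→(C,1,-1)
state=C head=-2 tape=[0]1110100   (C,0)→(E,0,+1)
state=E head=-1 tape=0[1]110100   (E,1)→(E,1,+1)
state=E head=0 tape=01[1]10100   (E,1)→(E,1,+1)
state=E head=1 tape=011[1]0100   (E,1)→(E,1,+1)
state=E head=2 tape=0111[0]100
No transition is defined for (E, 0); M halts in state E.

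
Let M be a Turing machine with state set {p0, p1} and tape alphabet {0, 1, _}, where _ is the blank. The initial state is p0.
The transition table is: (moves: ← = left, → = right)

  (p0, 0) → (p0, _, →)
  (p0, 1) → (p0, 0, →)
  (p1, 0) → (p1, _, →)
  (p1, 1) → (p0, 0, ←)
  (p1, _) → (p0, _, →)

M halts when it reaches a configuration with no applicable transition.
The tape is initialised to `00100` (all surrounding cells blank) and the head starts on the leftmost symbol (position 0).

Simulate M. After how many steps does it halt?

state=p0 head=0 tape=[0]0100_   (p0,0)→(p0,_,→)
state=p0 head=1 tape=_[0]100_   (p0,0)→(p0,_,→)
state=p0 head=2 tape=__[1]00_   (p0,1)→(p0,0,→)
state=p0 head=3 tape=__0[0]0_   (p0,0)→(p0,_,→)
state=p0 head=4 tape=__0_[0]_   (p0,0)→(p0,_,→)
state=p0 head=5 tape=__0__[_]
M halts after 5 transitions.

5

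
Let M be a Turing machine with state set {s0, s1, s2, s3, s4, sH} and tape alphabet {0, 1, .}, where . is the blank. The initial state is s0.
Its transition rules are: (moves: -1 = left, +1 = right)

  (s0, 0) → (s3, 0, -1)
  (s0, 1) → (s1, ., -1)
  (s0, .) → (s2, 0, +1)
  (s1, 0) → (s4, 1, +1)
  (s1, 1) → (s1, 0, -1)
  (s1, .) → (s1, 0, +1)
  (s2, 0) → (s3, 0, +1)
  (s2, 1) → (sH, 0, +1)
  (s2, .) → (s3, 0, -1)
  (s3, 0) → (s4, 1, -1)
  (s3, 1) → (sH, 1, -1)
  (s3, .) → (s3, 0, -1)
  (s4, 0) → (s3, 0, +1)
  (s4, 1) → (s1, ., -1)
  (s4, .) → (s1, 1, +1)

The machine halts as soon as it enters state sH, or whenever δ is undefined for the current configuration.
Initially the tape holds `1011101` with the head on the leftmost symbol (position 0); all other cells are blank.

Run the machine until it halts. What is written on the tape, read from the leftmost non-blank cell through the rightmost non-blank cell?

state=s0 head=0 tape=..[1]011101   (s0,1)→(s1,.,-1)
state=s1 head=-1 tape=.[.].011101   (s1,.)→(s1,0,+1)
state=s1 head=0 tape=.0[.]011101   (s1,.)→(s1,0,+1)
state=s1 head=1 tape=.00[0]11101   (s1,0)→(s4,1,+1)
state=s4 head=2 tape=.001[1]1101   (s4,1)→(s1,.,-1)
state=s1 head=1 tape=.00[1].1101   (s1,1)→(s1,0,-1)
state=s1 head=0 tape=.0[0]0.1101   (s1,0)→(s4,1,+1)
state=s4 head=1 tape=.01[0].1101   (s4,0)→(s3,0,+1)
state=s3 head=2 tape=.010[.]1101   (s3,.)→(s3,0,-1)
state=s3 head=1 tape=.01[0]01101   (s3,0)→(s4,1,-1)
state=s4 head=0 tape=.0[1]101101   (s4,1)→(s1,.,-1)
state=s1 head=-1 tape=.[0].101101   (s1,0)→(s4,1,+1)
state=s4 head=0 tape=.1[.]101101   (s4,.)→(s1,1,+1)
state=s1 head=1 tape=.11[1]01101   (s1,1)→(s1,0,-1)
state=s1 head=0 tape=.1[1]001101   (s1,1)→(s1,0,-1)
state=s1 head=-1 tape=.[1]0001101   (s1,1)→(s1,0,-1)
state=s1 head=-2 tape=[.]00001101   (s1,.)→(s1,0,+1)
state=s1 head=-1 tape=0[0]0001101   (s1,0)→(s4,1,+1)
state=s4 head=0 tape=01[0]001101   (s4,0)→(s3,0,+1)
state=s3 head=1 tape=010[0]01101   (s3,0)→(s4,1,-1)
state=s4 head=0 tape=01[0]101101   (s4,0)→(s3,0,+1)
state=s3 head=1 tape=010[1]01101   (s3,1)→(sH,1,-1)
state=sH head=0 tape=01[0]101101
The non-blank tape span at halt is 010101101.

010101101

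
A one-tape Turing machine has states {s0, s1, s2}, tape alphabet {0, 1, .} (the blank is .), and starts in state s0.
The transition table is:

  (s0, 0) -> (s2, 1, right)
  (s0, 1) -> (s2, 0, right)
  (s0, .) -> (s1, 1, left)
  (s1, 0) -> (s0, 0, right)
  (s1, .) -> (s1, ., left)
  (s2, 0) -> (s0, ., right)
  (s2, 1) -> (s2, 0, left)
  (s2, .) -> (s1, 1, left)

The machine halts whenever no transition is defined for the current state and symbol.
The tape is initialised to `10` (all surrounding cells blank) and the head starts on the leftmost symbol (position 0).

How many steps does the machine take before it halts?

12

s0 | [1]0..   read 1 → write 0, move right, go to s2
s2 | 0[0]..   read 0 → write ., move right, go to s0
s0 | 0.[.].   read . → write 1, move left, go to s1
s1 | 0[.]1.   read . → write ., move left, go to s1
s1 | [0].1.   read 0 → write 0, move right, go to s0
s0 | 0[.]1.   read . → write 1, move left, go to s1
s1 | [0]11.   read 0 → write 0, move right, go to s0
s0 | 0[1]1.   read 1 → write 0, move right, go to s2
s2 | 00[1].   read 1 → write 0, move left, go to s2
s2 | 0[0]0.   read 0 → write ., move right, go to s0
s0 | 0.[0].   read 0 → write 1, move right, go to s2
s2 | 0.1[.]   read . → write 1, move left, go to s1
s1 | 0.[1]1
M halts after 12 transitions.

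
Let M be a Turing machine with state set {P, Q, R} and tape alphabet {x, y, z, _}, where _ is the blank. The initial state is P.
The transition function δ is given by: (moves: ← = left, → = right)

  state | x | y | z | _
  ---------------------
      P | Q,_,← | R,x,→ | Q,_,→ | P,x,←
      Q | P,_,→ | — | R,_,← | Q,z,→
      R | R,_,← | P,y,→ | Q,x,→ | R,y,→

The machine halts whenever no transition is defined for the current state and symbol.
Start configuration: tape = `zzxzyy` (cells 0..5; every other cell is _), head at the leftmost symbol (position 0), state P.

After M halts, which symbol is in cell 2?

state=P head=0 tape=_[z]zxzyy   (P,z)→(Q,_,→)
state=Q head=1 tape=__[z]xzyy   (Q,z)→(R,_,←)
state=R head=0 tape=_[_]_xzyy   (R,_)→(R,y,→)
state=R head=1 tape=_y[_]xzyy   (R,_)→(R,y,→)
state=R head=2 tape=_yy[x]zyy   (R,x)→(R,_,←)
state=R head=1 tape=_y[y]_zyy   (R,y)→(P,y,→)
state=P head=2 tape=_yy[_]zyy   (P,_)→(P,x,←)
state=P head=1 tape=_y[y]xzyy   (P,y)→(R,x,→)
state=R head=2 tape=_yx[x]zyy   (R,x)→(R,_,←)
state=R head=1 tape=_y[x]_zyy   (R,x)→(R,_,←)
state=R head=0 tape=_[y]__zyy   (R,y)→(P,y,→)
state=P head=1 tape=_y[_]_zyy   (P,_)→(P,x,←)
state=P head=0 tape=_[y]x_zyy   (P,y)→(R,x,→)
state=R head=1 tape=_x[x]_zyy   (R,x)→(R,_,←)
state=R head=0 tape=_[x]__zyy   (R,x)→(R,_,←)
state=R head=-1 tape=[_]___zyy   (R,_)→(R,y,→)
state=R head=0 tape=y[_]__zyy   (R,_)→(R,y,→)
state=R head=1 tape=yy[_]_zyy   (R,_)→(R,y,→)
state=R head=2 tape=yyy[_]zyy   (R,_)→(R,y,→)
state=R head=3 tape=yyyy[z]yy   (R,z)→(Q,x,→)
state=Q head=4 tape=yyyyx[y]y
Cell 2 holds y when M halts.

y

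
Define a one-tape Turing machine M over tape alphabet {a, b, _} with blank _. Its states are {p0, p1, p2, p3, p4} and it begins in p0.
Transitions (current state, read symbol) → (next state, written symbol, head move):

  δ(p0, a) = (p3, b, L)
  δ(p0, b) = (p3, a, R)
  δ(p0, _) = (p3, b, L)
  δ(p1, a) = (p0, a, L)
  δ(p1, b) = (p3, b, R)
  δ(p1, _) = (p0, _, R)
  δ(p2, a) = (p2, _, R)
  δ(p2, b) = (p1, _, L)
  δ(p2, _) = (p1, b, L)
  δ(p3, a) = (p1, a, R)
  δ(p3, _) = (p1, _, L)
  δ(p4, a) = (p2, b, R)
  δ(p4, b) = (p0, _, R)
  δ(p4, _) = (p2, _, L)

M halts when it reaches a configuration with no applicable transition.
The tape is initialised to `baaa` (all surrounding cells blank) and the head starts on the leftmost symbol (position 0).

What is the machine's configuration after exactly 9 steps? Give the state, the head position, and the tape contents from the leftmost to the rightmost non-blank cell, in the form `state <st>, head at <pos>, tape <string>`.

state p3, head at 1, tape abba

p0 | [b]aaa   read b → write a, move R, go to p3
p3 | a[a]aa   read a → write a, move R, go to p1
p1 | aa[a]a   read a → write a, move L, go to p0
p0 | a[a]aa   read a → write b, move L, go to p3
p3 | [a]baa   read a → write a, move R, go to p1
p1 | a[b]aa   read b → write b, move R, go to p3
p3 | ab[a]a   read a → write a, move R, go to p1
p1 | aba[a]   read a → write a, move L, go to p0
p0 | ab[a]a   read a → write b, move L, go to p3
p3 | a[b]ba
After 9 steps: state p3, head at 1, tape abba.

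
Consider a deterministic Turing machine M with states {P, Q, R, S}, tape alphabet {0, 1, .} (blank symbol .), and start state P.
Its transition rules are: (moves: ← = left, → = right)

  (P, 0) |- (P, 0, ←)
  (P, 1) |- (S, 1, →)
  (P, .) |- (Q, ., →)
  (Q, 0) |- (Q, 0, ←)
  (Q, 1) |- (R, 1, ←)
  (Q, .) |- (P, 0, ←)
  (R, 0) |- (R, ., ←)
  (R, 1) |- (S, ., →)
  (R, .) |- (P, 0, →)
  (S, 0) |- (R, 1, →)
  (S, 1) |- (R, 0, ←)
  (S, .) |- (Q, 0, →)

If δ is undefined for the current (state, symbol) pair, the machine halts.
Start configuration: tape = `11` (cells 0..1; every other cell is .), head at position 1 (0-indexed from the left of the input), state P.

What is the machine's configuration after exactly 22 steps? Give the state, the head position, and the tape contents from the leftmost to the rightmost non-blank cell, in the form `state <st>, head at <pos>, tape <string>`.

state=P head=1 tape=1[1]...   (P,1)→(S,1,→)
state=S head=2 tape=11[.]..   (S,.)→(Q,0,→)
state=Q head=3 tape=110[.].   (Q,.)→(P,0,←)
state=P head=2 tape=11[0]0.   (P,0)→(P,0,←)
state=P head=1 tape=1[1]00.   (P,1)→(S,1,→)
state=S head=2 tape=11[0]0.   (S,0)→(R,1,→)
state=R head=3 tape=111[0].   (R,0)→(R,.,←)
state=R head=2 tape=11[1]..   (R,1)→(S,.,→)
state=S head=3 tape=11.[.].   (S,.)→(Q,0,→)
state=Q head=4 tape=11.0[.]   (Q,.)→(P,0,←)
state=P head=3 tape=11.[0]0   (P,0)→(P,0,←)
state=P head=2 tape=11[.]00   (P,.)→(Q,.,→)
state=Q head=3 tape=11.[0]0   (Q,0)→(Q,0,←)
state=Q head=2 tape=11[.]00   (Q,.)→(P,0,←)
state=P head=1 tape=1[1]000   (P,1)→(S,1,→)
state=S head=2 tape=11[0]00   (S,0)→(R,1,→)
state=R head=3 tape=111[0]0   (R,0)→(R,.,←)
state=R head=2 tape=11[1].0   (R,1)→(S,.,→)
state=S head=3 tape=11.[.]0   (S,.)→(Q,0,→)
state=Q head=4 tape=11.0[0]   (Q,0)→(Q,0,←)
state=Q head=3 tape=11.[0]0   (Q,0)→(Q,0,←)
state=Q head=2 tape=11[.]00   (Q,.)→(P,0,←)
state=P head=1 tape=1[1]000
After 22 steps: state P, head at 1, tape 11000.

state P, head at 1, tape 11000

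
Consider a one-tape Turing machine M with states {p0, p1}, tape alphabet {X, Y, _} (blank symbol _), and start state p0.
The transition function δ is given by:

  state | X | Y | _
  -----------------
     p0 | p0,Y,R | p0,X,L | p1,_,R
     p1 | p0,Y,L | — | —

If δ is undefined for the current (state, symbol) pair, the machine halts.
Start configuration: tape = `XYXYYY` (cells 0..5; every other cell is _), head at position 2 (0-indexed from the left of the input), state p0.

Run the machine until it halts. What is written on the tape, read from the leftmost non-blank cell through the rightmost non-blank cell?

YXXXXY

p0 | _XY[X]YYY   read X → write Y, move R, go to p0
p0 | _XYY[Y]YY   read Y → write X, move L, go to p0
p0 | _XY[Y]XYY   read Y → write X, move L, go to p0
p0 | _X[Y]XXYY   read Y → write X, move L, go to p0
p0 | _[X]XXXYY   read X → write Y, move R, go to p0
p0 | _Y[X]XXYY   read X → write Y, move R, go to p0
p0 | _YY[X]XYY   read X → write Y, move R, go to p0
p0 | _YYY[X]YY   read X → write Y, move R, go to p0
p0 | _YYYY[Y]Y   read Y → write X, move L, go to p0
p0 | _YYY[Y]XY   read Y → write X, move L, go to p0
p0 | _YY[Y]XXY   read Y → write X, move L, go to p0
p0 | _Y[Y]XXXY   read Y → write X, move L, go to p0
p0 | _[Y]XXXXY   read Y → write X, move L, go to p0
p0 | [_]XXXXXY   read _ → write _, move R, go to p1
p1 | _[X]XXXXY   read X → write Y, move L, go to p0
p0 | [_]YXXXXY   read _ → write _, move R, go to p1
p1 | _[Y]XXXXY
The non-blank tape span at halt is YXXXXY.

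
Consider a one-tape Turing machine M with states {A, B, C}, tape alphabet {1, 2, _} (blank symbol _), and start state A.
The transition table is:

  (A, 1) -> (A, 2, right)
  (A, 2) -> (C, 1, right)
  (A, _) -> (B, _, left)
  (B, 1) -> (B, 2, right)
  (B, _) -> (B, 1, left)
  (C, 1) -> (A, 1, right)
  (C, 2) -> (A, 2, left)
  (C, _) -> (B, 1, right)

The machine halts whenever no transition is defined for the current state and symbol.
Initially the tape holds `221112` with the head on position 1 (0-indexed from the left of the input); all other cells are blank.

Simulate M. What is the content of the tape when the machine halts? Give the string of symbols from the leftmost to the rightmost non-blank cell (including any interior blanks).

state=A head=1 tape=2[2]1112___   (A,2)→(C,1,right)
state=C head=2 tape=21[1]112___   (C,1)→(A,1,right)
state=A head=3 tape=211[1]12___   (A,1)→(A,2,right)
state=A head=4 tape=2112[1]2___   (A,1)→(A,2,right)
state=A head=5 tape=21122[2]___   (A,2)→(C,1,right)
state=C head=6 tape=211221[_]__   (C,_)→(B,1,right)
state=B head=7 tape=2112211[_]_   (B,_)→(B,1,left)
state=B head=6 tape=211221[1]1_   (B,1)→(B,2,right)
state=B head=7 tape=2112212[1]_   (B,1)→(B,2,right)
state=B head=8 tape=21122122[_]   (B,_)→(B,1,left)
state=B head=7 tape=2112212[2]1
The non-blank tape span at halt is 211221221.

211221221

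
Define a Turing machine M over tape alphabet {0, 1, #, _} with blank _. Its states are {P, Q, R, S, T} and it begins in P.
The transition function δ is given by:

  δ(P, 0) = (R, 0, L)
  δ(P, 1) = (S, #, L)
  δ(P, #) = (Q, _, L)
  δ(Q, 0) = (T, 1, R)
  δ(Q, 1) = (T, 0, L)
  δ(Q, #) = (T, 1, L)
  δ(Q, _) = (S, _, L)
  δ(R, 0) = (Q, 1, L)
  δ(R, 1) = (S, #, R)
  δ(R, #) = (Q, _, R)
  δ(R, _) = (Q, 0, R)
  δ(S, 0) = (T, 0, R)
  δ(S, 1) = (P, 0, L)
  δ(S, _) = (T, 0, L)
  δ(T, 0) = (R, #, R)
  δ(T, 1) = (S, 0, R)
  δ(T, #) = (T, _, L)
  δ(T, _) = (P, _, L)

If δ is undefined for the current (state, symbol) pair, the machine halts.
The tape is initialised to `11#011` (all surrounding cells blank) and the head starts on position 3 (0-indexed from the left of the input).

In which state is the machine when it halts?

state=P head=3 tape=_11#[0]11__   (P,0)→(R,0,L)
state=R head=2 tape=_11[#]011__   (R,#)→(Q,_,R)
state=Q head=3 tape=_11_[0]11__   (Q,0)→(T,1,R)
state=T head=4 tape=_11_1[1]1__   (T,1)→(S,0,R)
state=S head=5 tape=_11_10[1]__   (S,1)→(P,0,L)
state=P head=4 tape=_11_1[0]0__   (P,0)→(R,0,L)
state=R head=3 tape=_11_[1]00__   (R,1)→(S,#,R)
state=S head=4 tape=_11_#[0]0__   (S,0)→(T,0,R)
state=T head=5 tape=_11_#0[0]__   (T,0)→(R,#,R)
state=R head=6 tape=_11_#0#[_]_   (R,_)→(Q,0,R)
state=Q head=7 tape=_11_#0#0[_]   (Q,_)→(S,_,L)
state=S head=6 tape=_11_#0#[0]_   (S,0)→(T,0,R)
state=T head=7 tape=_11_#0#0[_]   (T,_)→(P,_,L)
state=P head=6 tape=_11_#0#[0]_   (P,0)→(R,0,L)
state=R head=5 tape=_11_#0[#]0_   (R,#)→(Q,_,R)
state=Q head=6 tape=_11_#0_[0]_   (Q,0)→(T,1,R)
state=T head=7 tape=_11_#0_1[_]   (T,_)→(P,_,L)
state=P head=6 tape=_11_#0_[1]_   (P,1)→(S,#,L)
state=S head=5 tape=_11_#0[_]#_   (S,_)→(T,0,L)
state=T head=4 tape=_11_#[0]0#_   (T,0)→(R,#,R)
state=R head=5 tape=_11_##[0]#_   (R,0)→(Q,1,L)
state=Q head=4 tape=_11_#[#]1#_   (Q,#)→(T,1,L)
state=T head=3 tape=_11_[#]11#_   (T,#)→(T,_,L)
state=T head=2 tape=_11[_]_11#_   (T,_)→(P,_,L)
state=P head=1 tape=_1[1]__11#_   (P,1)→(S,#,L)
state=S head=0 tape=_[1]#__11#_   (S,1)→(P,0,L)
state=P head=-1 tape=[_]0#__11#_
No transition is defined for (P, _); M halts in state P.

P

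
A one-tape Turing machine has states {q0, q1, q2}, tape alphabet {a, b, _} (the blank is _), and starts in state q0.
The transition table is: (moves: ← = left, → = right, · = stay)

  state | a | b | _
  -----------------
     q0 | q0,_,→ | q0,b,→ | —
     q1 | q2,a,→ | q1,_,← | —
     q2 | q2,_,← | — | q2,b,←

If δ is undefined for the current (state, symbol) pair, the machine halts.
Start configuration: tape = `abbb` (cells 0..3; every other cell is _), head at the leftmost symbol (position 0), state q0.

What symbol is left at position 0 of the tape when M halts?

state=q0 head=0 tape=[a]bbb_   (q0,a)→(q0,_,→)
state=q0 head=1 tape=_[b]bb_   (q0,b)→(q0,b,→)
state=q0 head=2 tape=_b[b]b_   (q0,b)→(q0,b,→)
state=q0 head=3 tape=_bb[b]_   (q0,b)→(q0,b,→)
state=q0 head=4 tape=_bbb[_]
Cell 0 holds _ when M halts.

_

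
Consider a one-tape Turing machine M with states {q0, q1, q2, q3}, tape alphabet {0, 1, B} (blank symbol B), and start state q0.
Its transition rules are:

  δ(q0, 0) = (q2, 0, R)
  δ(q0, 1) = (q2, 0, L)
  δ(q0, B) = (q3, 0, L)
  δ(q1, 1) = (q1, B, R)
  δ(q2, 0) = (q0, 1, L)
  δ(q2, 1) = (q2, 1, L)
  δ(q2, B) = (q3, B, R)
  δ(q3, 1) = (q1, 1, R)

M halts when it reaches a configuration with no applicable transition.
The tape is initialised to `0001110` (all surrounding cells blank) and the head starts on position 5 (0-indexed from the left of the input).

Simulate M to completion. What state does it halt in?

q3

state=q0 head=5 tape=BB00011[1]0   (q0,1)→(q2,0,L)
state=q2 head=4 tape=BB0001[1]00   (q2,1)→(q2,1,L)
state=q2 head=3 tape=BB000[1]100   (q2,1)→(q2,1,L)
state=q2 head=2 tape=BB00[0]1100   (q2,0)→(q0,1,L)
state=q0 head=1 tape=BB0[0]11100   (q0,0)→(q2,0,R)
state=q2 head=2 tape=BB00[1]1100   (q2,1)→(q2,1,L)
state=q2 head=1 tape=BB0[0]11100   (q2,0)→(q0,1,L)
state=q0 head=0 tape=BB[0]111100   (q0,0)→(q2,0,R)
state=q2 head=1 tape=BB0[1]11100   (q2,1)→(q2,1,L)
state=q2 head=0 tape=BB[0]111100   (q2,0)→(q0,1,L)
state=q0 head=-1 tape=B[B]1111100   (q0,B)→(q3,0,L)
state=q3 head=-2 tape=[B]01111100
No transition is defined for (q3, B); M halts in state q3.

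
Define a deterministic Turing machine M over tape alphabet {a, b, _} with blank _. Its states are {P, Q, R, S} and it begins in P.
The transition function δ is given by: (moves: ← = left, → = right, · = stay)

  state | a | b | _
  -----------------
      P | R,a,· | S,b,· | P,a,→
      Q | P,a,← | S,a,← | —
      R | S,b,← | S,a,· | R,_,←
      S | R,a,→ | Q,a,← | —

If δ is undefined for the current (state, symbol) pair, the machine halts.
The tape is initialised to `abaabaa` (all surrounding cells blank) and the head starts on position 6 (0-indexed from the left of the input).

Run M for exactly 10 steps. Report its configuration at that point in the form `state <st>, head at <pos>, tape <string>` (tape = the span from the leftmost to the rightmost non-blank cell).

state R, head at 7, tape abaabaa

P | abaaba[a]_   read a → write a, move ·, go to R
R | abaaba[a]_   read a → write b, move ←, go to S
S | abaab[a]b_   read a → write a, move →, go to R
R | abaaba[b]_   read b → write a, move ·, go to S
S | abaaba[a]_   read a → write a, move →, go to R
R | abaabaa[_]   read _ → write _, move ←, go to R
R | abaaba[a]_   read a → write b, move ←, go to S
S | abaab[a]b_   read a → write a, move →, go to R
R | abaaba[b]_   read b → write a, move ·, go to S
S | abaaba[a]_   read a → write a, move →, go to R
R | abaabaa[_]
After 10 steps: state R, head at 7, tape abaabaa.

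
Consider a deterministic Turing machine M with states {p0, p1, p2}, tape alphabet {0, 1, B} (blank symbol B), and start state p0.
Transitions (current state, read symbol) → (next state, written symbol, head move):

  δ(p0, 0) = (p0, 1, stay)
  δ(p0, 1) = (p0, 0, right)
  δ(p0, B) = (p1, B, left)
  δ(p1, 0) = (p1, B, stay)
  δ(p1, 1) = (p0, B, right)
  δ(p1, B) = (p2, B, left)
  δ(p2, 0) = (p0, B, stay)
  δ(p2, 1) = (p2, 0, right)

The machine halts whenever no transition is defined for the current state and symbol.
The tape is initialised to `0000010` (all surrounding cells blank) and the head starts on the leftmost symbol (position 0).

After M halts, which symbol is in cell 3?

state=p0 head=0 tape=B[0]000010B   (p0,0)→(p0,1,stay)
state=p0 head=0 tape=B[1]000010B   (p0,1)→(p0,0,right)
state=p0 head=1 tape=B0[0]00010B   (p0,0)→(p0,1,stay)
state=p0 head=1 tape=B0[1]00010B   (p0,1)→(p0,0,right)
state=p0 head=2 tape=B00[0]0010B   (p0,0)→(p0,1,stay)
state=p0 head=2 tape=B00[1]0010B   (p0,1)→(p0,0,right)
state=p0 head=3 tape=B000[0]010B   (p0,0)→(p0,1,stay)
state=p0 head=3 tape=B000[1]010B   (p0,1)→(p0,0,right)
state=p0 head=4 tape=B0000[0]10B   (p0,0)→(p0,1,stay)
state=p0 head=4 tape=B0000[1]10B   (p0,1)→(p0,0,right)
state=p0 head=5 tape=B00000[1]0B   (p0,1)→(p0,0,right)
state=p0 head=6 tape=B000000[0]B   (p0,0)→(p0,1,stay)
state=p0 head=6 tape=B000000[1]B   (p0,1)→(p0,0,right)
state=p0 head=7 tape=B0000000[B]   (p0,B)→(p1,B,left)
state=p1 head=6 tape=B000000[0]B   (p1,0)→(p1,B,stay)
state=p1 head=6 tape=B000000[B]B   (p1,B)→(p2,B,left)
state=p2 head=5 tape=B00000[0]BB   (p2,0)→(p0,B,stay)
state=p0 head=5 tape=B00000[B]BB   (p0,B)→(p1,B,left)
state=p1 head=4 tape=B0000[0]BBB   (p1,0)→(p1,B,stay)
state=p1 head=4 tape=B0000[B]BBB   (p1,B)→(p2,B,left)
state=p2 head=3 tape=B000[0]BBBB   (p2,0)→(p0,B,stay)
state=p0 head=3 tape=B000[B]BBBB   (p0,B)→(p1,B,left)
state=p1 head=2 tape=B00[0]BBBBB   (p1,0)→(p1,B,stay)
state=p1 head=2 tape=B00[B]BBBBB   (p1,B)→(p2,B,left)
state=p2 head=1 tape=B0[0]BBBBBB   (p2,0)→(p0,B,stay)
state=p0 head=1 tape=B0[B]BBBBBB   (p0,B)→(p1,B,left)
state=p1 head=0 tape=B[0]BBBBBBB   (p1,0)→(p1,B,stay)
state=p1 head=0 tape=B[B]BBBBBBB   (p1,B)→(p2,B,left)
state=p2 head=-1 tape=[B]BBBBBBBB
Cell 3 holds B when M halts.

B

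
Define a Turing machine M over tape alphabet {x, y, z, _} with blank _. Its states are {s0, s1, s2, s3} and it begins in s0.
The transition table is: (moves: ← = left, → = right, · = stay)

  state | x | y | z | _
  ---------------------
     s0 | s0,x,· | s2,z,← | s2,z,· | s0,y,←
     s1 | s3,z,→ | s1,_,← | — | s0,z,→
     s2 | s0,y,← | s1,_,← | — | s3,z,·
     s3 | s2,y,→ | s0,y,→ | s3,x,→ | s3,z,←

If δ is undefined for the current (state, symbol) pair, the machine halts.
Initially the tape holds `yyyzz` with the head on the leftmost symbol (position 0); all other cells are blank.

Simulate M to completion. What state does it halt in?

s2

s0 | _[y]yyzz_   read y → write z, move ←, go to s2
s2 | [_]zyyzz_   read _ → write z, move ·, go to s3
s3 | [z]zyyzz_   read z → write x, move →, go to s3
s3 | x[z]yyzz_   read z → write x, move →, go to s3
s3 | xx[y]yzz_   read y → write y, move →, go to s0
s0 | xxy[y]zz_   read y → write z, move ←, go to s2
s2 | xx[y]zzz_   read y → write _, move ←, go to s1
s1 | x[x]_zzz_   read x → write z, move →, go to s3
s3 | xz[_]zzz_   read _ → write z, move ←, go to s3
s3 | x[z]zzzz_   read z → write x, move →, go to s3
s3 | xx[z]zzz_   read z → write x, move →, go to s3
s3 | xxx[z]zz_   read z → write x, move →, go to s3
s3 | xxxx[z]z_   read z → write x, move →, go to s3
s3 | xxxxx[z]_   read z → write x, move →, go to s3
s3 | xxxxxx[_]   read _ → write z, move ←, go to s3
s3 | xxxxx[x]z   read x → write y, move →, go to s2
s2 | xxxxxy[z]
No transition is defined for (s2, z); M halts in state s2.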